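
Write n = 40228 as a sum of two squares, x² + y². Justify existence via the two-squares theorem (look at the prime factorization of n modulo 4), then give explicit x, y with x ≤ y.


Step 1: Factor n = 40228 = 2^2 · 89 · 113.
Step 2: Check the mod-4 condition on each prime factor: 2 = 2 (special); 89 ≡ 1 (mod 4), exponent 1; 113 ≡ 1 (mod 4), exponent 1.
All primes ≡ 3 (mod 4) appear to even exponent (or don't appear), so by the two-squares theorem n IS expressible as a sum of two squares.
Step 3: Build a representation. Group n = k² · m with k = 2 and m = 89 · 113 = 10057 (a product of primes ≡ 1 (mod 4)); a representation of m scales to one of n via (k·x)² + (k·y)² = k²(x² + y²). Each prime p ≡ 1 (mod 4) is itself a sum of two squares; find a² by testing p − a² for a perfect square:
  89: 89 − 1² = 88, 89 − 2² = 85, 89 − 3² = 80, 89 − 4² = 73, 89 − 5² = 64 = 8² ⇒ 89 = 5² + 8².
  113: 113 − 1² = 112, 113 − 2² = 109, 113 − 3² = 104, 113 − 4² = 97, 113 − 5² = 88, 113 − 6² = 77, 113 − 7² = 64 = 8² ⇒ 113 = 7² + 8².
  Combine using the Brahmagupta–Fibonacci identity (a² + b²)(c² + d²) = (ac − bd)² + (ad + bc)² = (ac + bd)² + (ad − bc)²:
  89 · 113 = 10057: from (5² + 8²)(7² + 8²), take (5·7 − 8·8, 5·8 + 8·7) = (35 − 64, 40 + 56) = (-29, 96); dropping signs (only squares matter) gives (29, 96); check 29² + 96² = 841 + 9216 = 10057 ✓.
  Scale by k = 2: (2·29, 2·96) = (58, 192).
Step 4: Order so x ≤ y and verify: 58² + 192² = 3364 + 36864 = 40228 = n. ✓

n = 40228 = 58² + 192² (one valid representation with x ≤ y).


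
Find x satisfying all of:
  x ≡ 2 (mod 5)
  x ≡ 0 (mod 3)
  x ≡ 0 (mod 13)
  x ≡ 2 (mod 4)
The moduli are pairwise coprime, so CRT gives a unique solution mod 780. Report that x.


Product of moduli M = 5 · 3 · 13 · 4 = 780.
Merge one congruence at a time:
  Start: x ≡ 2 (mod 5).
  Combine with x ≡ 0 (mod 3); new modulus lcm = 15.
    Write x = 2 + 5·t and substitute into x ≡ 0 (mod 3): 5·t ≡ 0 − 2 = -2 (mod 3).
    Reduce coefficients mod 3: 2·t ≡ 1 (mod 3).
    The inverse of 2 mod 3 is 2 (since 2·2 = 4 = 1·3 + 1), so t ≡ 2·1 = 2 ≡ 2 (mod 3).
    Then x = 2 + 5·2 = 12, valid modulo lcm(5, 3) = 15: x ≡ 12 (mod 15).
  Combine with x ≡ 0 (mod 13); new modulus lcm = 195.
    Write x = 12 + 15·t and substitute into x ≡ 0 (mod 13): 15·t ≡ 0 − 12 = -12 (mod 13).
    Reduce coefficients mod 13: 2·t ≡ 1 (mod 13).
    The inverse of 2 mod 13 is 7 (since 2·7 = 14 = 1·13 + 1), so t ≡ 7·1 = 7 ≡ 7 (mod 13).
    Then x = 12 + 15·7 = 117, valid modulo lcm(15, 13) = 195: x ≡ 117 (mod 195).
  Combine with x ≡ 2 (mod 4); new modulus lcm = 780.
    Write x = 117 + 195·t and substitute into x ≡ 2 (mod 4): 195·t ≡ 2 − 117 = -115 (mod 4).
    Reduce coefficients mod 4: 3·t ≡ 1 (mod 4).
    The inverse of 3 mod 4 is 3 (since 3·3 = 9 = 2·4 + 1), so t ≡ 3·1 = 3 ≡ 3 (mod 4).
    Then x = 117 + 195·3 = 702, valid modulo lcm(195, 4) = 780: x ≡ 702 (mod 780).
Verify against each original: 702 mod 5 = 2, 702 mod 3 = 0, 702 mod 13 = 0, 702 mod 4 = 2.

x ≡ 702 (mod 780).


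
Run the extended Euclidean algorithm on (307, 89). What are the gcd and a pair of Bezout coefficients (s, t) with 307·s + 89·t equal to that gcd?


Euclidean algorithm on (307, 89) — divide until remainder is 0:
  307 = 3 · 89 + 40
  89 = 2 · 40 + 9
  40 = 4 · 9 + 4
  9 = 2 · 4 + 1
  4 = 4 · 1 + 0
gcd(307, 89) = 1.
Track Bezout coefficients alongside the remainders: start with r₀ = 307 = a·1 + b·0 (s = 1, t = 0) and r₁ = 89 = a·0 + b·1 (s = 0, t = 1); each new remainder r_{k+1} = r_{k-1} − q_k·r_k inherits s_{k+1} = s_{k-1} − q_k·s_k, t_{k+1} = t_{k-1} − q_k·t_k, so r_k = a·s_k + b·t_k at every step:
  q = 3: r = 40, s = 1 − 3·0 = 1, t = 0 − 3·1 = -3  (check: 307·1 + 89·(-3) = 40)
  q = 2: r = 9, s = 0 − 2·1 = -2, t = 1 − 2·(-3) = 7  (check: 307·(-2) + 89·7 = 9)
  q = 4: r = 4, s = 1 − 4·(-2) = 9, t = -3 − 4·7 = -31  (check: 307·9 + 89·(-31) = 4)
  q = 2: r = 1, s = -2 − 2·9 = -20, t = 7 − 2·(-31) = 69  (check: 307·(-20) + 89·69 = 1)
The row with r = 1 (the gcd) gives the Bezout coefficients s = -20, t = 69.
Result: 307 · (-20) + 89 · (69) = 1.

gcd(307, 89) = 1; s = -20, t = 69 (check: 307·(-20) + 89·69 = 1).


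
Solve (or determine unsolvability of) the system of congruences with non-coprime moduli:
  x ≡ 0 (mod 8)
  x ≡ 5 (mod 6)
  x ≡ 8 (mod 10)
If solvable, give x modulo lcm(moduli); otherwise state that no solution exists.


Moduli 8, 6, 10 are not pairwise coprime, so CRT works modulo lcm(m_i) when all pairwise compatibility conditions hold.
Pairwise compatibility: gcd(m_i, m_j) must divide a_i - a_j for every pair.
Merge one congruence at a time:
  Start: x ≡ 0 (mod 8).
  Combine with x ≡ 5 (mod 6): gcd(8, 6) = 2, and 5 - 0 = 5 is NOT divisible by 2.
    ⇒ system is inconsistent (no integer solution).

No solution (the system is inconsistent).


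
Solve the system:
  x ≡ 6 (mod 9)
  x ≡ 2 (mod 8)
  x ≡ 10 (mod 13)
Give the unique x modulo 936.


Moduli 9, 8, 13 are pairwise coprime; by CRT there is a unique solution modulo M = 9 · 8 · 13 = 936.
Solve pairwise, accumulating the modulus:
  Start with x ≡ 6 (mod 9).
  Combine with x ≡ 2 (mod 8): since gcd(9, 8) = 1, we get a unique residue mod 72.
    Write x = 6 + 9·t and substitute into x ≡ 2 (mod 8): 9·t ≡ 2 − 6 = -4 (mod 8).
    Reduce coefficients mod 8: 1·t ≡ 4 (mod 8).
    So t ≡ 4 (mod 8).
    Then x = 6 + 9·4 = 42, valid modulo lcm(9, 8) = 72: x ≡ 42 (mod 72).
  Combine with x ≡ 10 (mod 13): since gcd(72, 13) = 1, we get a unique residue mod 936.
    Write x = 42 + 72·t and substitute into x ≡ 10 (mod 13): 72·t ≡ 10 − 42 = -32 (mod 13).
    Reduce coefficients mod 13: 7·t ≡ 7 (mod 13).
    The inverse of 7 mod 13 is 2 (since 7·2 = 14 = 1·13 + 1), so t ≡ 2·7 = 14 ≡ 1 (mod 13).
    Then x = 42 + 72·1 = 114, valid modulo lcm(72, 13) = 936: x ≡ 114 (mod 936).
Verify: 114 mod 9 = 6 ✓, 114 mod 8 = 2 ✓, 114 mod 13 = 10 ✓.

x ≡ 114 (mod 936).


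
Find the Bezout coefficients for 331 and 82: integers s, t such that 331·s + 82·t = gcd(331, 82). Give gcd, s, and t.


Euclidean algorithm on (331, 82) — divide until remainder is 0:
  331 = 4 · 82 + 3
  82 = 27 · 3 + 1
  3 = 3 · 1 + 0
gcd(331, 82) = 1.
Track Bezout coefficients alongside the remainders: start with r₀ = 331 = a·1 + b·0 (s = 1, t = 0) and r₁ = 82 = a·0 + b·1 (s = 0, t = 1); each new remainder r_{k+1} = r_{k-1} − q_k·r_k inherits s_{k+1} = s_{k-1} − q_k·s_k, t_{k+1} = t_{k-1} − q_k·t_k, so r_k = a·s_k + b·t_k at every step:
  q = 4: r = 3, s = 1 − 4·0 = 1, t = 0 − 4·1 = -4  (check: 331·1 + 82·(-4) = 3)
  q = 27: r = 1, s = 0 − 27·1 = -27, t = 1 − 27·(-4) = 109  (check: 331·(-27) + 82·109 = 1)
The row with r = 1 (the gcd) gives the Bezout coefficients s = -27, t = 109.
Result: 331 · (-27) + 82 · (109) = 1.

gcd(331, 82) = 1; s = -27, t = 109 (check: 331·(-27) + 82·109 = 1).


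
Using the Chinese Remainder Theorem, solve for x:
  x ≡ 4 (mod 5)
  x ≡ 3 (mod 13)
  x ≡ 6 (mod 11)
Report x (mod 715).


Moduli 5, 13, 11 are pairwise coprime; by CRT there is a unique solution modulo M = 5 · 13 · 11 = 715.
Solve pairwise, accumulating the modulus:
  Start with x ≡ 4 (mod 5).
  Combine with x ≡ 3 (mod 13): since gcd(5, 13) = 1, we get a unique residue mod 65.
    Write x = 4 + 5·t and substitute into x ≡ 3 (mod 13): 5·t ≡ 3 − 4 = -1 (mod 13).
    Reduce coefficients mod 13: 5·t ≡ 12 (mod 13).
    The inverse of 5 mod 13 is 8 (since 5·8 = 40 = 3·13 + 1), so t ≡ 8·12 = 96 ≡ 5 (mod 13).
    Then x = 4 + 5·5 = 29, valid modulo lcm(5, 13) = 65: x ≡ 29 (mod 65).
  Combine with x ≡ 6 (mod 11): since gcd(65, 11) = 1, we get a unique residue mod 715.
    Write x = 29 + 65·t and substitute into x ≡ 6 (mod 11): 65·t ≡ 6 − 29 = -23 (mod 11).
    Reduce coefficients mod 11: 10·t ≡ 10 (mod 11).
    The inverse of 10 mod 11 is 10 (since 10·10 = 100 = 9·11 + 1), so t ≡ 10·10 = 100 ≡ 1 (mod 11).
    Then x = 29 + 65·1 = 94, valid modulo lcm(65, 11) = 715: x ≡ 94 (mod 715).
Verify: 94 mod 5 = 4 ✓, 94 mod 13 = 3 ✓, 94 mod 11 = 6 ✓.

x ≡ 94 (mod 715).


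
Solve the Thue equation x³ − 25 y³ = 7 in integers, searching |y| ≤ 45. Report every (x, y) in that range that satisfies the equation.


The equation is x³ - 25y³ = 7. For fixed y, x³ = 25·y³ + 7, so a solution requires the RHS to be a perfect cube.
Strategy: iterate y from -45 to 45, compute RHS = 25·y³ + 7, and check whether it is a (positive or negative) perfect cube.
Check small values of y:
  y = 0: RHS = 7 is not a perfect cube.
  y = 1: RHS = 32 is not a perfect cube.
  y = -1: RHS = -18 is not a perfect cube.
  y = 2: RHS = 207 is not a perfect cube.
  y = -2: RHS = -193 is not a perfect cube.
  y = 3: RHS = 682 is not a perfect cube.
  y = -3: RHS = -668 is not a perfect cube.
Continuing the search up to |y| = 45 finds no solutions either.
No (x, y) in the scanned range satisfies the equation.

No integer solutions with |y| ≤ 45.


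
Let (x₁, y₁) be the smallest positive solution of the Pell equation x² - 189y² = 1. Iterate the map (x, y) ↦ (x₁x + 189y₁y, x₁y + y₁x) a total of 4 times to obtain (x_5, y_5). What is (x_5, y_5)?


Step 1: Find the fundamental solution (x₁, y₁) of x² - 189y² = 1.
  Expand √189 as a continued fraction. a₀ = ⌊√189⌋ = 13; iterate m_{k+1} = d_k·a_k − m_k, d_{k+1} = (189 − m_{k+1}²)/d_k, a_{k+1} = ⌊(a₀ + m_{k+1})/d_{k+1}⌋ (starting m₀ = 0, d₀ = 1), with convergents p_k = a_k·p_{k-1} + p_{k-2}, q_k = a_k·q_{k-1} + q_{k-2} (p₋₁ = 1, q₋₁ = 0):
  k = 0: a₀ = 13; p₀/q₀ = 13/1; p₀² − 189·q₀² = 169 − 189 = -20.
  k = 1: m = 13, d = 20, a = ⌊(13 + 13)/20⌋ = 1; p/q = (1·13 + 1)/(1·1 + 0) = 14/1; p² − 189·q² = 196 − 189 = 7.
  k = 2: m = 7, d = 7, a = ⌊(13 + 7)/7⌋ = 2; p/q = (2·14 + 13)/(2·1 + 1) = 41/3; p² − 189·q² = 1681 − 1701 = -20.
  k = 3: m = 7, d = 20, a = ⌊(13 + 7)/20⌋ = 1; p/q = (1·41 + 14)/(1·3 + 1) = 55/4; p² − 189·q² = 3025 − 3024 = 1.
  The first convergent with p² − 189·q² = 1 gives the fundamental solution (x₁, y₁) = (55, 4).
Step 2: Apply the recurrence (x_{n+1}, y_{n+1}) = (x₁x_n + 189y₁y_n, x₁y_n + y₁x_n) repeatedly.
  From (x_1, y_1) = (55, 4): x_2 = 55·55 + 189·4·4 = 6049; y_2 = 55·4 + 4·55 = 440.
  From (x_2, y_2) = (6049, 440): x_3 = 55·6049 + 189·4·440 = 665335; y_3 = 55·440 + 4·6049 = 48396.
  From (x_3, y_3) = (665335, 48396): x_4 = 55·665335 + 189·4·48396 = 73180801; y_4 = 55·48396 + 4·665335 = 5323120.
  From (x_4, y_4) = (73180801, 5323120): x_5 = 55·73180801 + 189·4·5323120 = 8049222775; y_5 = 55·5323120 + 4·73180801 = 585494804.
Step 3: Verify x_5² - 189·y_5² = 64789987281578700625 - 64789987281578700624 = 1 (should be 1). ✓

(x_1, y_1) = (55, 4); (x_5, y_5) = (8049222775, 585494804).


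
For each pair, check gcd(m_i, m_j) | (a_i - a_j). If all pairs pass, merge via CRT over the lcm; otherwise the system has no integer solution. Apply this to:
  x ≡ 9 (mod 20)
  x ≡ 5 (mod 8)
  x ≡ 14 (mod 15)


Moduli 20, 8, 15 are not pairwise coprime, so CRT works modulo lcm(m_i) when all pairwise compatibility conditions hold.
Pairwise compatibility: gcd(m_i, m_j) must divide a_i - a_j for every pair.
Merge one congruence at a time:
  Start: x ≡ 9 (mod 20).
  Combine with x ≡ 5 (mod 8): gcd(20, 8) = 4; 5 - 9 = -4, which IS divisible by 4, so compatible.
    Write x = 9 + 20·t and substitute into x ≡ 5 (mod 8): 20·t ≡ 5 − 9 = -4 (mod 8).
    Divide the congruence (and modulus) by g = 4: 5·t ≡ -1 (mod 2).
    Reduce coefficients mod 2: 1·t ≡ 1 (mod 2).
    So t ≡ 1 (mod 2).
    Then x = 9 + 20·1 = 29, valid modulo lcm(20, 8) = 40: x ≡ 29 (mod 40).
  Combine with x ≡ 14 (mod 15): gcd(40, 15) = 5; 14 - 29 = -15, which IS divisible by 5, so compatible.
    Write x = 29 + 40·t and substitute into x ≡ 14 (mod 15): 40·t ≡ 14 − 29 = -15 (mod 15).
    Divide the congruence (and modulus) by g = 5: 8·t ≡ -3 (mod 3).
    Reduce coefficients mod 3: 2·t ≡ 0 (mod 3).
    The inverse of 2 mod 3 is 2 (since 2·2 = 4 = 1·3 + 1), so t ≡ 2·0 = 0 ≡ 0 (mod 3).
    Then x = 29 + 40·0 = 29, valid modulo lcm(40, 15) = 120: x ≡ 29 (mod 120).
Verify: 29 mod 20 = 9, 29 mod 8 = 5, 29 mod 15 = 14.

x ≡ 29 (mod 120).


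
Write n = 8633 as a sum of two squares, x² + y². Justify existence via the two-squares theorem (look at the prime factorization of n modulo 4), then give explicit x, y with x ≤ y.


Step 1: Factor n = 8633 = 89 · 97.
Step 2: Check the mod-4 condition on each prime factor: 89 ≡ 1 (mod 4), exponent 1; 97 ≡ 1 (mod 4), exponent 1.
All primes ≡ 3 (mod 4) appear to even exponent (or don't appear), so by the two-squares theorem n IS expressible as a sum of two squares.
Step 3: Build a representation. Here n = 89 · 97 is a product of primes ≡ 1 (mod 4). Each prime p ≡ 1 (mod 4) is itself a sum of two squares; find a² by testing p − a² for a perfect square:
  89: 89 − 1² = 88, 89 − 2² = 85, 89 − 3² = 80, 89 − 4² = 73, 89 − 5² = 64 = 8² ⇒ 89 = 5² + 8².
  97: 97 − 1² = 96, 97 − 2² = 93, 97 − 3² = 88, 97 − 4² = 81 = 9² ⇒ 97 = 4² + 9².
  Combine using the Brahmagupta–Fibonacci identity (a² + b²)(c² + d²) = (ac − bd)² + (ad + bc)² = (ac + bd)² + (ad − bc)²:
  89 · 97 = 8633: from (5² + 8²)(4² + 9²), take (5·4 − 8·9, 5·9 + 8·4) = (20 − 72, 45 + 32) = (-52, 77); dropping signs (only squares matter) gives (52, 77); check 52² + 77² = 2704 + 5929 = 8633 ✓.
Step 4: Order so x ≤ y and verify: 52² + 77² = 2704 + 5929 = 8633 = n. ✓

n = 8633 = 52² + 77² (one valid representation with x ≤ y).


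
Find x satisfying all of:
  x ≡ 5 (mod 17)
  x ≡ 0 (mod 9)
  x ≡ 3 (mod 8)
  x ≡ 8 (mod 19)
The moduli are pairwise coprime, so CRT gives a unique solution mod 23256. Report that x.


Product of moduli M = 17 · 9 · 8 · 19 = 23256.
Merge one congruence at a time:
  Start: x ≡ 5 (mod 17).
  Combine with x ≡ 0 (mod 9); new modulus lcm = 153.
    Write x = 5 + 17·t and substitute into x ≡ 0 (mod 9): 17·t ≡ 0 − 5 = -5 (mod 9).
    Reduce coefficients mod 9: 8·t ≡ 4 (mod 9).
    The inverse of 8 mod 9 is 8 (since 8·8 = 64 = 7·9 + 1), so t ≡ 8·4 = 32 ≡ 5 (mod 9).
    Then x = 5 + 17·5 = 90, valid modulo lcm(17, 9) = 153: x ≡ 90 (mod 153).
  Combine with x ≡ 3 (mod 8); new modulus lcm = 1224.
    Write x = 90 + 153·t and substitute into x ≡ 3 (mod 8): 153·t ≡ 3 − 90 = -87 (mod 8).
    Reduce coefficients mod 8: 1·t ≡ 1 (mod 8).
    So t ≡ 1 (mod 8).
    Then x = 90 + 153·1 = 243, valid modulo lcm(153, 8) = 1224: x ≡ 243 (mod 1224).
  Combine with x ≡ 8 (mod 19); new modulus lcm = 23256.
    Write x = 243 + 1224·t and substitute into x ≡ 8 (mod 19): 1224·t ≡ 8 − 243 = -235 (mod 19).
    Reduce coefficients mod 19: 8·t ≡ 12 (mod 19).
    The inverse of 8 mod 19 is 12 (since 8·12 = 96 = 5·19 + 1), so t ≡ 12·12 = 144 ≡ 11 (mod 19).
    Then x = 243 + 1224·11 = 13707, valid modulo lcm(1224, 19) = 23256: x ≡ 13707 (mod 23256).
Verify against each original: 13707 mod 17 = 5, 13707 mod 9 = 0, 13707 mod 8 = 3, 13707 mod 19 = 8.

x ≡ 13707 (mod 23256).


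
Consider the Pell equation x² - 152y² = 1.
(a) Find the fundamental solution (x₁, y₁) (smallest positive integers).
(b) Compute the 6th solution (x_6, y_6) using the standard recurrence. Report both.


Step 1: Find the fundamental solution (x₁, y₁) of x² - 152y² = 1.
  Expand √152 as a continued fraction. a₀ = ⌊√152⌋ = 12; iterate m_{k+1} = d_k·a_k − m_k, d_{k+1} = (152 − m_{k+1}²)/d_k, a_{k+1} = ⌊(a₀ + m_{k+1})/d_{k+1}⌋ (starting m₀ = 0, d₀ = 1), with convergents p_k = a_k·p_{k-1} + p_{k-2}, q_k = a_k·q_{k-1} + q_{k-2} (p₋₁ = 1, q₋₁ = 0):
  k = 0: a₀ = 12; p₀/q₀ = 12/1; p₀² − 152·q₀² = 144 − 152 = -8.
  k = 1: m = 12, d = 8, a = ⌊(12 + 12)/8⌋ = 3; p/q = (3·12 + 1)/(3·1 + 0) = 37/3; p² − 152·q² = 1369 − 1368 = 1.
  The first convergent with p² − 152·q² = 1 gives the fundamental solution (x₁, y₁) = (37, 3).
Step 2: Apply the recurrence (x_{n+1}, y_{n+1}) = (x₁x_n + 152y₁y_n, x₁y_n + y₁x_n) repeatedly.
  From (x_1, y_1) = (37, 3): x_2 = 37·37 + 152·3·3 = 2737; y_2 = 37·3 + 3·37 = 222.
  From (x_2, y_2) = (2737, 222): x_3 = 37·2737 + 152·3·222 = 202501; y_3 = 37·222 + 3·2737 = 16425.
  From (x_3, y_3) = (202501, 16425): x_4 = 37·202501 + 152·3·16425 = 14982337; y_4 = 37·16425 + 3·202501 = 1215228.
  From (x_4, y_4) = (14982337, 1215228): x_5 = 37·14982337 + 152·3·1215228 = 1108490437; y_5 = 37·1215228 + 3·14982337 = 89910447.
  From (x_5, y_5) = (1108490437, 89910447): x_6 = 37·1108490437 + 152·3·89910447 = 82013310001; y_6 = 37·89910447 + 3·1108490437 = 6652157850.
Step 3: Verify x_6² - 152·y_6² = 6726183017320126620001 - 6726183017320126620000 = 1 (should be 1). ✓

(x_1, y_1) = (37, 3); (x_6, y_6) = (82013310001, 6652157850).


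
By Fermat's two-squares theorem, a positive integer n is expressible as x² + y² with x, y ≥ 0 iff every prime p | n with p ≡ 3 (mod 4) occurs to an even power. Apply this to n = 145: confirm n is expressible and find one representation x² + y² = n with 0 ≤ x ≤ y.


Step 1: Factor n = 145 = 5 · 29.
Step 2: Check the mod-4 condition on each prime factor: 5 ≡ 1 (mod 4), exponent 1; 29 ≡ 1 (mod 4), exponent 1.
All primes ≡ 3 (mod 4) appear to even exponent (or don't appear), so by the two-squares theorem n IS expressible as a sum of two squares.
Step 3: Build a representation. Here n = 5 · 29 is a product of primes ≡ 1 (mod 4). Each prime p ≡ 1 (mod 4) is itself a sum of two squares; find a² by testing p − a² for a perfect square:
  5: 5 − 1² = 4 = 2² ⇒ 5 = 1² + 2².
  29: 29 − 1² = 28, 29 − 2² = 25 = 5² ⇒ 29 = 2² + 5².
  Combine using the Brahmagupta–Fibonacci identity (a² + b²)(c² + d²) = (ac − bd)² + (ad + bc)² = (ac + bd)² + (ad − bc)²:
  5 · 29 = 145: from (1² + 2²)(2² + 5²), take (1·2 − 2·5, 1·5 + 2·2) = (2 − 10, 5 + 4) = (-8, 9); dropping signs (only squares matter) gives (8, 9); check 8² + 9² = 64 + 81 = 145 ✓.
Step 4: Order so x ≤ y and verify: 8² + 9² = 64 + 81 = 145 = n. ✓

n = 145 = 8² + 9² (one valid representation with x ≤ y).


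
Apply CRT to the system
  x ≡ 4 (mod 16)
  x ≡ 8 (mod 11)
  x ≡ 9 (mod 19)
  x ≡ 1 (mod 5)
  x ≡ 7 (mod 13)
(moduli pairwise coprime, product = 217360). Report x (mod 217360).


Product of moduli M = 16 · 11 · 19 · 5 · 13 = 217360.
Merge one congruence at a time:
  Start: x ≡ 4 (mod 16).
  Combine with x ≡ 8 (mod 11); new modulus lcm = 176.
    Write x = 4 + 16·t and substitute into x ≡ 8 (mod 11): 16·t ≡ 8 − 4 = 4 (mod 11).
    Reduce coefficients mod 11: 5·t ≡ 4 (mod 11).
    The inverse of 5 mod 11 is 9 (since 5·9 = 45 = 4·11 + 1), so t ≡ 9·4 = 36 ≡ 3 (mod 11).
    Then x = 4 + 16·3 = 52, valid modulo lcm(16, 11) = 176: x ≡ 52 (mod 176).
  Combine with x ≡ 9 (mod 19); new modulus lcm = 3344.
    Write x = 52 + 176·t and substitute into x ≡ 9 (mod 19): 176·t ≡ 9 − 52 = -43 (mod 19).
    Reduce coefficients mod 19: 5·t ≡ 14 (mod 19).
    The inverse of 5 mod 19 is 4 (since 5·4 = 20 = 1·19 + 1), so t ≡ 4·14 = 56 ≡ 18 (mod 19).
    Then x = 52 + 176·18 = 3220, valid modulo lcm(176, 19) = 3344: x ≡ 3220 (mod 3344).
  Combine with x ≡ 1 (mod 5); new modulus lcm = 16720.
    Write x = 3220 + 3344·t and substitute into x ≡ 1 (mod 5): 3344·t ≡ 1 − 3220 = -3219 (mod 5).
    Reduce coefficients mod 5: 4·t ≡ 1 (mod 5).
    The inverse of 4 mod 5 is 4 (since 4·4 = 16 = 3·5 + 1), so t ≡ 4·1 = 4 ≡ 4 (mod 5).
    Then x = 3220 + 3344·4 = 16596, valid modulo lcm(3344, 5) = 16720: x ≡ 16596 (mod 16720).
  Combine with x ≡ 7 (mod 13); new modulus lcm = 217360.
    Write x = 16596 + 16720·t and substitute into x ≡ 7 (mod 13): 16720·t ≡ 7 − 16596 = -16589 (mod 13).
    Reduce coefficients mod 13: 2·t ≡ 12 (mod 13).
    The inverse of 2 mod 13 is 7 (since 2·7 = 14 = 1·13 + 1), so t ≡ 7·12 = 84 ≡ 6 (mod 13).
    Then x = 16596 + 16720·6 = 116916, valid modulo lcm(16720, 13) = 217360: x ≡ 116916 (mod 217360).
Verify against each original: 116916 mod 16 = 4, 116916 mod 11 = 8, 116916 mod 19 = 9, 116916 mod 5 = 1, 116916 mod 13 = 7.

x ≡ 116916 (mod 217360).


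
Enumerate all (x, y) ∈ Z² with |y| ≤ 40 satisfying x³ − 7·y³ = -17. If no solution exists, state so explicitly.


The equation is x³ - 7y³ = -17. For fixed y, x³ = 7·y³ − 17, so a solution requires the RHS to be a perfect cube.
Strategy: iterate y from -40 to 40, compute RHS = 7·y³ − 17, and check whether it is a (positive or negative) perfect cube.
Check small values of y:
  y = 0: RHS = -17 is not a perfect cube.
  y = 1: RHS = -10 is not a perfect cube.
  y = -1: RHS = -24 is not a perfect cube.
  y = 2: RHS = 39 is not a perfect cube.
  y = -2: RHS = -73 is not a perfect cube.
  y = 3: RHS = 172 is not a perfect cube.
  y = -3: RHS = -206 is not a perfect cube.
Continuing the search up to |y| = 40 finds no solutions either.
No (x, y) in the scanned range satisfies the equation.

No integer solutions with |y| ≤ 40.


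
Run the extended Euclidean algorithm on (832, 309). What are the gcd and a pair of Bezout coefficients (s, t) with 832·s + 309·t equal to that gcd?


Euclidean algorithm on (832, 309) — divide until remainder is 0:
  832 = 2 · 309 + 214
  309 = 1 · 214 + 95
  214 = 2 · 95 + 24
  95 = 3 · 24 + 23
  24 = 1 · 23 + 1
  23 = 23 · 1 + 0
gcd(832, 309) = 1.
Track Bezout coefficients alongside the remainders: start with r₀ = 832 = a·1 + b·0 (s = 1, t = 0) and r₁ = 309 = a·0 + b·1 (s = 0, t = 1); each new remainder r_{k+1} = r_{k-1} − q_k·r_k inherits s_{k+1} = s_{k-1} − q_k·s_k, t_{k+1} = t_{k-1} − q_k·t_k, so r_k = a·s_k + b·t_k at every step:
  q = 2: r = 214, s = 1 − 2·0 = 1, t = 0 − 2·1 = -2  (check: 832·1 + 309·(-2) = 214)
  q = 1: r = 95, s = 0 − 1·1 = -1, t = 1 − 1·(-2) = 3  (check: 832·(-1) + 309·3 = 95)
  q = 2: r = 24, s = 1 − 2·(-1) = 3, t = -2 − 2·3 = -8  (check: 832·3 + 309·(-8) = 24)
  q = 3: r = 23, s = -1 − 3·3 = -10, t = 3 − 3·(-8) = 27  (check: 832·(-10) + 309·27 = 23)
  q = 1: r = 1, s = 3 − 1·(-10) = 13, t = -8 − 1·27 = -35  (check: 832·13 + 309·(-35) = 1)
The row with r = 1 (the gcd) gives the Bezout coefficients s = 13, t = -35.
Result: 832 · (13) + 309 · (-35) = 1.

gcd(832, 309) = 1; s = 13, t = -35 (check: 832·13 + 309·(-35) = 1).


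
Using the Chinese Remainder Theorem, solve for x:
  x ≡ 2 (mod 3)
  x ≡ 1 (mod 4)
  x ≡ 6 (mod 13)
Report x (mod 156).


Moduli 3, 4, 13 are pairwise coprime; by CRT there is a unique solution modulo M = 3 · 4 · 13 = 156.
Solve pairwise, accumulating the modulus:
  Start with x ≡ 2 (mod 3).
  Combine with x ≡ 1 (mod 4): since gcd(3, 4) = 1, we get a unique residue mod 12.
    Write x = 2 + 3·t and substitute into x ≡ 1 (mod 4): 3·t ≡ 1 − 2 = -1 (mod 4).
    Reduce coefficients mod 4: 3·t ≡ 3 (mod 4).
    The inverse of 3 mod 4 is 3 (since 3·3 = 9 = 2·4 + 1), so t ≡ 3·3 = 9 ≡ 1 (mod 4).
    Then x = 2 + 3·1 = 5, valid modulo lcm(3, 4) = 12: x ≡ 5 (mod 12).
  Combine with x ≡ 6 (mod 13): since gcd(12, 13) = 1, we get a unique residue mod 156.
    Write x = 5 + 12·t and substitute into x ≡ 6 (mod 13): 12·t ≡ 6 − 5 = 1 (mod 13).
    The inverse of 12 mod 13 is 12 (since 12·12 = 144 = 11·13 + 1), so t ≡ 12·1 = 12 ≡ 12 (mod 13).
    Then x = 5 + 12·12 = 149, valid modulo lcm(12, 13) = 156: x ≡ 149 (mod 156).
Verify: 149 mod 3 = 2 ✓, 149 mod 4 = 1 ✓, 149 mod 13 = 6 ✓.

x ≡ 149 (mod 156).


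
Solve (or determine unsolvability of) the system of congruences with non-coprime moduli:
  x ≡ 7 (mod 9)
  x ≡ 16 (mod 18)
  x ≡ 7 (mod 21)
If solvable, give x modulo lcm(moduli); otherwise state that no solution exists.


Moduli 9, 18, 21 are not pairwise coprime, so CRT works modulo lcm(m_i) when all pairwise compatibility conditions hold.
Pairwise compatibility: gcd(m_i, m_j) must divide a_i - a_j for every pair.
Merge one congruence at a time:
  Start: x ≡ 7 (mod 9).
  Combine with x ≡ 16 (mod 18): gcd(9, 18) = 9; 16 - 7 = 9, which IS divisible by 9, so compatible.
    Write x = 7 + 9·t and substitute into x ≡ 16 (mod 18): 9·t ≡ 16 − 7 = 9 (mod 18).
    Divide the congruence (and modulus) by g = 9: 1·t ≡ 1 (mod 2).
    So t ≡ 1 (mod 2).
    Then x = 7 + 9·1 = 16, valid modulo lcm(9, 18) = 18: x ≡ 16 (mod 18).
  Combine with x ≡ 7 (mod 21): gcd(18, 21) = 3; 7 - 16 = -9, which IS divisible by 3, so compatible.
    Write x = 16 + 18·t and substitute into x ≡ 7 (mod 21): 18·t ≡ 7 − 16 = -9 (mod 21).
    Divide the congruence (and modulus) by g = 3: 6·t ≡ -3 (mod 7).
    Reduce coefficients mod 7: 6·t ≡ 4 (mod 7).
    The inverse of 6 mod 7 is 6 (since 6·6 = 36 = 5·7 + 1), so t ≡ 6·4 = 24 ≡ 3 (mod 7).
    Then x = 16 + 18·3 = 70, valid modulo lcm(18, 21) = 126: x ≡ 70 (mod 126).
Verify: 70 mod 9 = 7, 70 mod 18 = 16, 70 mod 21 = 7.

x ≡ 70 (mod 126).


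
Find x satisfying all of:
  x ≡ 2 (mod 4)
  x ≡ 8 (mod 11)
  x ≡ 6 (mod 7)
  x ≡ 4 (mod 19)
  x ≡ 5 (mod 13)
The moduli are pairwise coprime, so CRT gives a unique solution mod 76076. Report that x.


Product of moduli M = 4 · 11 · 7 · 19 · 13 = 76076.
Merge one congruence at a time:
  Start: x ≡ 2 (mod 4).
  Combine with x ≡ 8 (mod 11); new modulus lcm = 44.
    Write x = 2 + 4·t and substitute into x ≡ 8 (mod 11): 4·t ≡ 8 − 2 = 6 (mod 11).
    The inverse of 4 mod 11 is 3 (since 4·3 = 12 = 1·11 + 1), so t ≡ 3·6 = 18 ≡ 7 (mod 11).
    Then x = 2 + 4·7 = 30, valid modulo lcm(4, 11) = 44: x ≡ 30 (mod 44).
  Combine with x ≡ 6 (mod 7); new modulus lcm = 308.
    Write x = 30 + 44·t and substitute into x ≡ 6 (mod 7): 44·t ≡ 6 − 30 = -24 (mod 7).
    Reduce coefficients mod 7: 2·t ≡ 4 (mod 7).
    The inverse of 2 mod 7 is 4 (since 2·4 = 8 = 1·7 + 1), so t ≡ 4·4 = 16 ≡ 2 (mod 7).
    Then x = 30 + 44·2 = 118, valid modulo lcm(44, 7) = 308: x ≡ 118 (mod 308).
  Combine with x ≡ 4 (mod 19); new modulus lcm = 5852.
    Write x = 118 + 308·t and substitute into x ≡ 4 (mod 19): 308·t ≡ 4 − 118 = -114 (mod 19).
    Reduce coefficients mod 19: 4·t ≡ 0 (mod 19).
    The inverse of 4 mod 19 is 5 (since 4·5 = 20 = 1·19 + 1), so t ≡ 5·0 = 0 ≡ 0 (mod 19).
    Then x = 118 + 308·0 = 118, valid modulo lcm(308, 19) = 5852: x ≡ 118 (mod 5852).
  Combine with x ≡ 5 (mod 13); new modulus lcm = 76076.
    Write x = 118 + 5852·t and substitute into x ≡ 5 (mod 13): 5852·t ≡ 5 − 118 = -113 (mod 13).
    Reduce coefficients mod 13: 2·t ≡ 4 (mod 13).
    The inverse of 2 mod 13 is 7 (since 2·7 = 14 = 1·13 + 1), so t ≡ 7·4 = 28 ≡ 2 (mod 13).
    Then x = 118 + 5852·2 = 11822, valid modulo lcm(5852, 13) = 76076: x ≡ 11822 (mod 76076).
Verify against each original: 11822 mod 4 = 2, 11822 mod 11 = 8, 11822 mod 7 = 6, 11822 mod 19 = 4, 11822 mod 13 = 5.

x ≡ 11822 (mod 76076).


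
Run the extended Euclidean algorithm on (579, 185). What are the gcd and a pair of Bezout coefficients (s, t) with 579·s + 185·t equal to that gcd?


Euclidean algorithm on (579, 185) — divide until remainder is 0:
  579 = 3 · 185 + 24
  185 = 7 · 24 + 17
  24 = 1 · 17 + 7
  17 = 2 · 7 + 3
  7 = 2 · 3 + 1
  3 = 3 · 1 + 0
gcd(579, 185) = 1.
Track Bezout coefficients alongside the remainders: start with r₀ = 579 = a·1 + b·0 (s = 1, t = 0) and r₁ = 185 = a·0 + b·1 (s = 0, t = 1); each new remainder r_{k+1} = r_{k-1} − q_k·r_k inherits s_{k+1} = s_{k-1} − q_k·s_k, t_{k+1} = t_{k-1} − q_k·t_k, so r_k = a·s_k + b·t_k at every step:
  q = 3: r = 24, s = 1 − 3·0 = 1, t = 0 − 3·1 = -3  (check: 579·1 + 185·(-3) = 24)
  q = 7: r = 17, s = 0 − 7·1 = -7, t = 1 − 7·(-3) = 22  (check: 579·(-7) + 185·22 = 17)
  q = 1: r = 7, s = 1 − 1·(-7) = 8, t = -3 − 1·22 = -25  (check: 579·8 + 185·(-25) = 7)
  q = 2: r = 3, s = -7 − 2·8 = -23, t = 22 − 2·(-25) = 72  (check: 579·(-23) + 185·72 = 3)
  q = 2: r = 1, s = 8 − 2·(-23) = 54, t = -25 − 2·72 = -169  (check: 579·54 + 185·(-169) = 1)
The row with r = 1 (the gcd) gives the Bezout coefficients s = 54, t = -169.
Result: 579 · (54) + 185 · (-169) = 1.

gcd(579, 185) = 1; s = 54, t = -169 (check: 579·54 + 185·(-169) = 1).


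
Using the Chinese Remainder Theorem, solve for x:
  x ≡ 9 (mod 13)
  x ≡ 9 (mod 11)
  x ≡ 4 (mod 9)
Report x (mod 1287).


Moduli 13, 11, 9 are pairwise coprime; by CRT there is a unique solution modulo M = 13 · 11 · 9 = 1287.
Solve pairwise, accumulating the modulus:
  Start with x ≡ 9 (mod 13).
  Combine with x ≡ 9 (mod 11): since gcd(13, 11) = 1, we get a unique residue mod 143.
    Write x = 9 + 13·t and substitute into x ≡ 9 (mod 11): 13·t ≡ 9 − 9 = 0 (mod 11).
    Reduce coefficients mod 11: 2·t ≡ 0 (mod 11).
    The inverse of 2 mod 11 is 6 (since 2·6 = 12 = 1·11 + 1), so t ≡ 6·0 = 0 ≡ 0 (mod 11).
    Then x = 9 + 13·0 = 9, valid modulo lcm(13, 11) = 143: x ≡ 9 (mod 143).
  Combine with x ≡ 4 (mod 9): since gcd(143, 9) = 1, we get a unique residue mod 1287.
    Write x = 9 + 143·t and substitute into x ≡ 4 (mod 9): 143·t ≡ 4 − 9 = -5 (mod 9).
    Reduce coefficients mod 9: 8·t ≡ 4 (mod 9).
    The inverse of 8 mod 9 is 8 (since 8·8 = 64 = 7·9 + 1), so t ≡ 8·4 = 32 ≡ 5 (mod 9).
    Then x = 9 + 143·5 = 724, valid modulo lcm(143, 9) = 1287: x ≡ 724 (mod 1287).
Verify: 724 mod 13 = 9 ✓, 724 mod 11 = 9 ✓, 724 mod 9 = 4 ✓.

x ≡ 724 (mod 1287).


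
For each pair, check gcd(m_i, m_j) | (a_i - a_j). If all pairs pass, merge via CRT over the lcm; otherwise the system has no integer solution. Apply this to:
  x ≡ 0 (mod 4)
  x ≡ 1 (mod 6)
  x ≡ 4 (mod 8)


Moduli 4, 6, 8 are not pairwise coprime, so CRT works modulo lcm(m_i) when all pairwise compatibility conditions hold.
Pairwise compatibility: gcd(m_i, m_j) must divide a_i - a_j for every pair.
Merge one congruence at a time:
  Start: x ≡ 0 (mod 4).
  Combine with x ≡ 1 (mod 6): gcd(4, 6) = 2, and 1 - 0 = 1 is NOT divisible by 2.
    ⇒ system is inconsistent (no integer solution).

No solution (the system is inconsistent).


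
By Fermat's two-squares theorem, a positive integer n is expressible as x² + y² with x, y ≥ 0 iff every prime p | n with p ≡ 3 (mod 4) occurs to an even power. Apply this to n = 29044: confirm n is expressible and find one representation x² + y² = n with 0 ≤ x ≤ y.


Step 1: Factor n = 29044 = 2^2 · 53 · 137.
Step 2: Check the mod-4 condition on each prime factor: 2 = 2 (special); 53 ≡ 1 (mod 4), exponent 1; 137 ≡ 1 (mod 4), exponent 1.
All primes ≡ 3 (mod 4) appear to even exponent (or don't appear), so by the two-squares theorem n IS expressible as a sum of two squares.
Step 3: Build a representation. Group n = k² · m with k = 2 and m = 53 · 137 = 7261 (a product of primes ≡ 1 (mod 4)); a representation of m scales to one of n via (k·x)² + (k·y)² = k²(x² + y²). Each prime p ≡ 1 (mod 4) is itself a sum of two squares; find a² by testing p − a² for a perfect square:
  53: 53 − 1² = 52, 53 − 2² = 49 = 7² ⇒ 53 = 2² + 7².
  137: 137 − 1² = 136, 137 − 2² = 133, 137 − 3² = 128, 137 − 4² = 121 = 11² ⇒ 137 = 4² + 11².
  Combine using the Brahmagupta–Fibonacci identity (a² + b²)(c² + d²) = (ac − bd)² + (ad + bc)² = (ac + bd)² + (ad − bc)²:
  53 · 137 = 7261: from (2² + 7²)(4² + 11²), take (2·4 − 7·11, 2·11 + 7·4) = (8 − 77, 22 + 28) = (-69, 50); dropping signs (only squares matter) gives (69, 50); check 69² + 50² = 4761 + 2500 = 7261 ✓.
  Scale by k = 2: (2·69, 2·50) = (138, 100).
Step 4: Order so x ≤ y and verify: 100² + 138² = 10000 + 19044 = 29044 = n. ✓

n = 29044 = 100² + 138² (one valid representation with x ≤ y).


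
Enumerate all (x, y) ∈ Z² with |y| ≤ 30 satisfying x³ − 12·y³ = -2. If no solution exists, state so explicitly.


The equation is x³ - 12y³ = -2. For fixed y, x³ = 12·y³ − 2, so a solution requires the RHS to be a perfect cube.
Strategy: iterate y from -30 to 30, compute RHS = 12·y³ − 2, and check whether it is a (positive or negative) perfect cube.
Check small values of y:
  y = 0: RHS = -2 is not a perfect cube.
  y = 1: RHS = 10 is not a perfect cube.
  y = -1: RHS = -14 is not a perfect cube.
  y = 2: RHS = 94 is not a perfect cube.
  y = -2: RHS = -98 is not a perfect cube.
  y = 3: RHS = 322 is not a perfect cube.
  y = -3: RHS = -326 is not a perfect cube.
Continuing the search up to |y| = 30 finds no solutions either.
No (x, y) in the scanned range satisfies the equation.

No integer solutions with |y| ≤ 30.


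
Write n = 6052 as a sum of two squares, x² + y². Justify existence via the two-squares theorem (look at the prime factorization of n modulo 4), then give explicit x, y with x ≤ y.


Step 1: Factor n = 6052 = 2^2 · 17 · 89.
Step 2: Check the mod-4 condition on each prime factor: 2 = 2 (special); 17 ≡ 1 (mod 4), exponent 1; 89 ≡ 1 (mod 4), exponent 1.
All primes ≡ 3 (mod 4) appear to even exponent (or don't appear), so by the two-squares theorem n IS expressible as a sum of two squares.
Step 3: Build a representation. Group n = k² · m with k = 2 and m = 17 · 89 = 1513 (a product of primes ≡ 1 (mod 4)); a representation of m scales to one of n via (k·x)² + (k·y)² = k²(x² + y²). Each prime p ≡ 1 (mod 4) is itself a sum of two squares; find a² by testing p − a² for a perfect square:
  17: 17 − 1² = 16 = 4² ⇒ 17 = 1² + 4².
  89: 89 − 1² = 88, 89 − 2² = 85, 89 − 3² = 80, 89 − 4² = 73, 89 − 5² = 64 = 8² ⇒ 89 = 5² + 8².
  Combine using the Brahmagupta–Fibonacci identity (a² + b²)(c² + d²) = (ac − bd)² + (ad + bc)² = (ac + bd)² + (ad − bc)²:
  17 · 89 = 1513: from (1² + 4²)(5² + 8²), take (1·5 − 4·8, 1·8 + 4·5) = (5 − 32, 8 + 20) = (-27, 28); dropping signs (only squares matter) gives (27, 28); check 27² + 28² = 729 + 784 = 1513 ✓.
  Scale by k = 2: (2·27, 2·28) = (54, 56).
Step 4: Order so x ≤ y and verify: 54² + 56² = 2916 + 3136 = 6052 = n. ✓

n = 6052 = 54² + 56² (one valid representation with x ≤ y).


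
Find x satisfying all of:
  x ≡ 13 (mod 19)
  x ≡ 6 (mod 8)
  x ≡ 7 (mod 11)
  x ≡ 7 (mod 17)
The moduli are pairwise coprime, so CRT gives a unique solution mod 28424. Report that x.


Product of moduli M = 19 · 8 · 11 · 17 = 28424.
Merge one congruence at a time:
  Start: x ≡ 13 (mod 19).
  Combine with x ≡ 6 (mod 8); new modulus lcm = 152.
    Write x = 13 + 19·t and substitute into x ≡ 6 (mod 8): 19·t ≡ 6 − 13 = -7 (mod 8).
    Reduce coefficients mod 8: 3·t ≡ 1 (mod 8).
    The inverse of 3 mod 8 is 3 (since 3·3 = 9 = 1·8 + 1), so t ≡ 3·1 = 3 ≡ 3 (mod 8).
    Then x = 13 + 19·3 = 70, valid modulo lcm(19, 8) = 152: x ≡ 70 (mod 152).
  Combine with x ≡ 7 (mod 11); new modulus lcm = 1672.
    Write x = 70 + 152·t and substitute into x ≡ 7 (mod 11): 152·t ≡ 7 − 70 = -63 (mod 11).
    Reduce coefficients mod 11: 9·t ≡ 3 (mod 11).
    The inverse of 9 mod 11 is 5 (since 9·5 = 45 = 4·11 + 1), so t ≡ 5·3 = 15 ≡ 4 (mod 11).
    Then x = 70 + 152·4 = 678, valid modulo lcm(152, 11) = 1672: x ≡ 678 (mod 1672).
  Combine with x ≡ 7 (mod 17); new modulus lcm = 28424.
    Write x = 678 + 1672·t and substitute into x ≡ 7 (mod 17): 1672·t ≡ 7 − 678 = -671 (mod 17).
    Reduce coefficients mod 17: 6·t ≡ 9 (mod 17).
    The inverse of 6 mod 17 is 3 (since 6·3 = 18 = 1·17 + 1), so t ≡ 3·9 = 27 ≡ 10 (mod 17).
    Then x = 678 + 1672·10 = 17398, valid modulo lcm(1672, 17) = 28424: x ≡ 17398 (mod 28424).
Verify against each original: 17398 mod 19 = 13, 17398 mod 8 = 6, 17398 mod 11 = 7, 17398 mod 17 = 7.

x ≡ 17398 (mod 28424).


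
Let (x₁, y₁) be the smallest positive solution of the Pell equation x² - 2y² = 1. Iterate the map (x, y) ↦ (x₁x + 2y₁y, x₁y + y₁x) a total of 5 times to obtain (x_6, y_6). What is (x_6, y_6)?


Step 1: Find the fundamental solution (x₁, y₁) of x² - 2y² = 1.
  Expand √2 as a continued fraction. a₀ = ⌊√2⌋ = 1; iterate m_{k+1} = d_k·a_k − m_k, d_{k+1} = (2 − m_{k+1}²)/d_k, a_{k+1} = ⌊(a₀ + m_{k+1})/d_{k+1}⌋ (starting m₀ = 0, d₀ = 1), with convergents p_k = a_k·p_{k-1} + p_{k-2}, q_k = a_k·q_{k-1} + q_{k-2} (p₋₁ = 1, q₋₁ = 0):
  k = 0: a₀ = 1; p₀/q₀ = 1/1; p₀² − 2·q₀² = 1 − 2 = -1.
  k = 1: m = 1, d = 1, a = ⌊(1 + 1)/1⌋ = 2; p/q = (2·1 + 1)/(2·1 + 0) = 3/2; p² − 2·q² = 9 − 8 = 1.
  The first convergent with p² − 2·q² = 1 gives the fundamental solution (x₁, y₁) = (3, 2).
Step 2: Apply the recurrence (x_{n+1}, y_{n+1}) = (x₁x_n + 2y₁y_n, x₁y_n + y₁x_n) repeatedly.
  From (x_1, y_1) = (3, 2): x_2 = 3·3 + 2·2·2 = 17; y_2 = 3·2 + 2·3 = 12.
  From (x_2, y_2) = (17, 12): x_3 = 3·17 + 2·2·12 = 99; y_3 = 3·12 + 2·17 = 70.
  From (x_3, y_3) = (99, 70): x_4 = 3·99 + 2·2·70 = 577; y_4 = 3·70 + 2·99 = 408.
  From (x_4, y_4) = (577, 408): x_5 = 3·577 + 2·2·408 = 3363; y_5 = 3·408 + 2·577 = 2378.
  From (x_5, y_5) = (3363, 2378): x_6 = 3·3363 + 2·2·2378 = 19601; y_6 = 3·2378 + 2·3363 = 13860.
Step 3: Verify x_6² - 2·y_6² = 384199201 - 384199200 = 1 (should be 1). ✓

(x_1, y_1) = (3, 2); (x_6, y_6) = (19601, 13860).


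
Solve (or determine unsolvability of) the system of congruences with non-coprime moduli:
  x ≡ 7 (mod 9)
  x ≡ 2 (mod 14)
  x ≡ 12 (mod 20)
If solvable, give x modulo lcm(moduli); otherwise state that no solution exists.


Moduli 9, 14, 20 are not pairwise coprime, so CRT works modulo lcm(m_i) when all pairwise compatibility conditions hold.
Pairwise compatibility: gcd(m_i, m_j) must divide a_i - a_j for every pair.
Merge one congruence at a time:
  Start: x ≡ 7 (mod 9).
  Combine with x ≡ 2 (mod 14): gcd(9, 14) = 1; 2 - 7 = -5, which IS divisible by 1, so compatible.
    Write x = 7 + 9·t and substitute into x ≡ 2 (mod 14): 9·t ≡ 2 − 7 = -5 (mod 14).
    Reduce coefficients mod 14: 9·t ≡ 9 (mod 14).
    The inverse of 9 mod 14 is 11 (since 9·11 = 99 = 7·14 + 1), so t ≡ 11·9 = 99 ≡ 1 (mod 14).
    Then x = 7 + 9·1 = 16, valid modulo lcm(9, 14) = 126: x ≡ 16 (mod 126).
  Combine with x ≡ 12 (mod 20): gcd(126, 20) = 2; 12 - 16 = -4, which IS divisible by 2, so compatible.
    Write x = 16 + 126·t and substitute into x ≡ 12 (mod 20): 126·t ≡ 12 − 16 = -4 (mod 20).
    Divide the congruence (and modulus) by g = 2: 63·t ≡ -2 (mod 10).
    Reduce coefficients mod 10: 3·t ≡ 8 (mod 10).
    The inverse of 3 mod 10 is 7 (since 3·7 = 21 = 2·10 + 1), so t ≡ 7·8 = 56 ≡ 6 (mod 10).
    Then x = 16 + 126·6 = 772, valid modulo lcm(126, 20) = 1260: x ≡ 772 (mod 1260).
Verify: 772 mod 9 = 7, 772 mod 14 = 2, 772 mod 20 = 12.

x ≡ 772 (mod 1260).


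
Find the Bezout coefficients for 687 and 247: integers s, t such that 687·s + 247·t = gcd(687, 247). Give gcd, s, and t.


Euclidean algorithm on (687, 247) — divide until remainder is 0:
  687 = 2 · 247 + 193
  247 = 1 · 193 + 54
  193 = 3 · 54 + 31
  54 = 1 · 31 + 23
  31 = 1 · 23 + 8
  23 = 2 · 8 + 7
  8 = 1 · 7 + 1
  7 = 7 · 1 + 0
gcd(687, 247) = 1.
Track Bezout coefficients alongside the remainders: start with r₀ = 687 = a·1 + b·0 (s = 1, t = 0) and r₁ = 247 = a·0 + b·1 (s = 0, t = 1); each new remainder r_{k+1} = r_{k-1} − q_k·r_k inherits s_{k+1} = s_{k-1} − q_k·s_k, t_{k+1} = t_{k-1} − q_k·t_k, so r_k = a·s_k + b·t_k at every step:
  q = 2: r = 193, s = 1 − 2·0 = 1, t = 0 − 2·1 = -2  (check: 687·1 + 247·(-2) = 193)
  q = 1: r = 54, s = 0 − 1·1 = -1, t = 1 − 1·(-2) = 3  (check: 687·(-1) + 247·3 = 54)
  q = 3: r = 31, s = 1 − 3·(-1) = 4, t = -2 − 3·3 = -11  (check: 687·4 + 247·(-11) = 31)
  q = 1: r = 23, s = -1 − 1·4 = -5, t = 3 − 1·(-11) = 14  (check: 687·(-5) + 247·14 = 23)
  q = 1: r = 8, s = 4 − 1·(-5) = 9, t = -11 − 1·14 = -25  (check: 687·9 + 247·(-25) = 8)
  q = 2: r = 7, s = -5 − 2·9 = -23, t = 14 − 2·(-25) = 64  (check: 687·(-23) + 247·64 = 7)
  q = 1: r = 1, s = 9 − 1·(-23) = 32, t = -25 − 1·64 = -89  (check: 687·32 + 247·(-89) = 1)
The row with r = 1 (the gcd) gives the Bezout coefficients s = 32, t = -89.
Result: 687 · (32) + 247 · (-89) = 1.

gcd(687, 247) = 1; s = 32, t = -89 (check: 687·32 + 247·(-89) = 1).
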